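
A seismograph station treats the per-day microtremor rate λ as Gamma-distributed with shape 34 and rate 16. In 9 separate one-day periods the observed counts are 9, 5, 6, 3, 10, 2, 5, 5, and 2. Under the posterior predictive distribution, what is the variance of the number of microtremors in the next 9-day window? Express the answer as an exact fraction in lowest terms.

Total count: 9 + 5 + 6 + 3 + 10 + 2 + 5 + 5 + 2 = 47.
Total exposure: 9 days.
Conjugate update: add total count to the shape and total exposure to the rate, giving Gamma(81, 25).
The posterior predictive for a window of length T is Negative Binomial with variance T·α'·(β'+T)/β'² = 9·81·34/625 = 24786/625.

24786/625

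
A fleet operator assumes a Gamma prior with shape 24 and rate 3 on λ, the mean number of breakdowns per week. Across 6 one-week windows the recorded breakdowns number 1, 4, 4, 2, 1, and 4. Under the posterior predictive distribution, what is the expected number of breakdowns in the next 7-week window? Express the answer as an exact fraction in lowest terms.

280/9

Total count: 1 + 4 + 4 + 2 + 1 + 4 = 16.
Total exposure: 6 weeks.
Conjugate update: add total count to the shape and total exposure to the rate, giving Gamma(40, 9).
Predictive mean over a 7-week window = T·E[λ|data] = 7·40/9 = 280/9.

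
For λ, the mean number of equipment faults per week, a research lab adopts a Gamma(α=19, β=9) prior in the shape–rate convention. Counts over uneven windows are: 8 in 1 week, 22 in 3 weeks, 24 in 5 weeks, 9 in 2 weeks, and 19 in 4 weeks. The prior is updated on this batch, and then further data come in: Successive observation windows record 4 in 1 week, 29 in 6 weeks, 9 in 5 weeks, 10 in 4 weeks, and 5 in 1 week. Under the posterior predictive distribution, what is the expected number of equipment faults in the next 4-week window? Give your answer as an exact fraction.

632/41

Total count: 8 + 22 + 24 + 9 + 19 = 82.
Total exposure: 1 + 3 + 5 + 2 + 4 = 15 weeks.
After the first batch: Gamma(19 + 82, 9 + 15) = Gamma(101, 24).
Total count: 4 + 29 + 9 + 10 + 5 = 57.
Total exposure: 1 + 6 + 5 + 4 + 1 = 17 weeks.
After the second batch: Gamma(101 + 57, 24 + 17) = Gamma(158, 41).
Predictive mean over a 4-week window = T·E[λ|data] = 4·158/41 = 632/41.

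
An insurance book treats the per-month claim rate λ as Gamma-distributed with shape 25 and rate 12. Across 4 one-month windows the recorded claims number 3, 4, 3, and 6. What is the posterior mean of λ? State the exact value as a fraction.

41/16

Total count: 3 + 4 + 3 + 6 = 16.
Total exposure: 4 months.
Posterior: α' = 25 + 16 = 41, β' = 12 + 4 = 16.
Posterior mean = α'/β' = 41/16.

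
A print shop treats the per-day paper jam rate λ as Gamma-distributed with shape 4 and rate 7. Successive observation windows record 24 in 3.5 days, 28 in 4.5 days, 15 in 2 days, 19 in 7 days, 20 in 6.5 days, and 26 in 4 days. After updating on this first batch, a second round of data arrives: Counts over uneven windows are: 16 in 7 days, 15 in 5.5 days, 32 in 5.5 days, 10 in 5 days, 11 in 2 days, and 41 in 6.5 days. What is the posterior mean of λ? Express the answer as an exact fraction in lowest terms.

87/22

Total count: 24 + 28 + 15 + 19 + 20 + 26 = 132.
Total exposure: 3.5 + 4.5 + 2 + 7 + 6.5 + 4 = 27.5 days.
After the first batch: Gamma(4 + 132, 7 + 27.5) = Gamma(136, 69/2).
Total count: 16 + 15 + 32 + 10 + 11 + 41 = 125.
Total exposure: 7 + 5.5 + 5.5 + 5 + 2 + 6.5 = 31.5 days.
After the second batch: Gamma(136 + 125, 69/2 + 31.5) = Gamma(261, 66).
Posterior mean = α'/β' = 261/66 = 87/22.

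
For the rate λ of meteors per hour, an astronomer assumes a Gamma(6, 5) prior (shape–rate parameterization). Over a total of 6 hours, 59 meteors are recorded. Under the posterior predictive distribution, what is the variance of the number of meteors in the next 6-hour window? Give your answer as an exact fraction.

6630/121

Total count 59 over total exposure 6 hours.
Posterior: α' = 6 + 59 = 65, β' = 5 + 6 = 11.
The posterior predictive for a window of length T is Negative Binomial with variance T·α'·(β'+T)/β'² = 6·65·17/121 = 6630/121.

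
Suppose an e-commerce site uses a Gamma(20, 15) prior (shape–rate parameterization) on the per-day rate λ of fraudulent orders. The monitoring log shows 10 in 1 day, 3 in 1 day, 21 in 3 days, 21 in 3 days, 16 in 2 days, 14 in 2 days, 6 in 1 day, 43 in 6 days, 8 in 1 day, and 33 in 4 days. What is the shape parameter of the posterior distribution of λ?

Total count: 10 + 3 + 21 + 21 + 16 + 14 + 6 + 43 + 8 + 33 = 175.
Total exposure: 1 + 1 + 3 + 3 + 2 + 2 + 1 + 6 + 1 + 4 = 24 days.
Posterior: α' = 20 + 175 = 195, β' = 15 + 24 = 39.

195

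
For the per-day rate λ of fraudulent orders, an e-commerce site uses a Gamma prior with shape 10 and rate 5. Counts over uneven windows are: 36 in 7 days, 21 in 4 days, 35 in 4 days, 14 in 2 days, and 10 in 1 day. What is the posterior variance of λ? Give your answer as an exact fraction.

126/529

Total count: 36 + 21 + 35 + 14 + 10 = 116.
Total exposure: 7 + 4 + 4 + 2 + 1 = 18 days.
Posterior: α' = 10 + 116 = 126, β' = 5 + 18 = 23.
Posterior variance = α'/β'² = 126/529.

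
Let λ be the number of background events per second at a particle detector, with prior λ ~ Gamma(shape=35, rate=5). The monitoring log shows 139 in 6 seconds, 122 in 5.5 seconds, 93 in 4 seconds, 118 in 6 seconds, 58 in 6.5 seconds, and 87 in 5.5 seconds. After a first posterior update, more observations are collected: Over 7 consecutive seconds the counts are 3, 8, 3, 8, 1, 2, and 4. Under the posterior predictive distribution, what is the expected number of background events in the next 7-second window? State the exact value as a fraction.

Total count: 139 + 122 + 93 + 118 + 58 + 87 = 617.
Total exposure: 6 + 5.5 + 4 + 6 + 6.5 + 5.5 = 33.5 seconds.
After the first batch: Gamma(35 + 617, 5 + 33.5) = Gamma(652, 77/2).
Total count: 3 + 8 + 3 + 8 + 1 + 2 + 4 = 29.
Total exposure: 7 seconds.
After the second batch: Gamma(652 + 29, 77/2 + 7) = Gamma(681, 91/2).
Predictive mean over a 7-second window = T·E[λ|data] = 7·681/(91/2) = 1362/13.

1362/13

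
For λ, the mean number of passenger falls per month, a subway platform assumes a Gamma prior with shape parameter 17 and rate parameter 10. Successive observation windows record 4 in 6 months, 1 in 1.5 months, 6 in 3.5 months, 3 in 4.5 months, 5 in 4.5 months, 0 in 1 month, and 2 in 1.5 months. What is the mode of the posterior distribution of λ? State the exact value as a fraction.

74/65

Total count: 4 + 1 + 6 + 3 + 5 + 0 + 2 = 21.
Total exposure: 6 + 1.5 + 3.5 + 4.5 + 4.5 + 1 + 1.5 = 22.5 months.
Gamma(α, β) with Poisson data over total exposure Σt gives posterior Gamma(α+Σx, β+Σt) = Gamma(38, 65/2).
Posterior mode = (α'−1)/β' = 37/(65/2) = 74/65.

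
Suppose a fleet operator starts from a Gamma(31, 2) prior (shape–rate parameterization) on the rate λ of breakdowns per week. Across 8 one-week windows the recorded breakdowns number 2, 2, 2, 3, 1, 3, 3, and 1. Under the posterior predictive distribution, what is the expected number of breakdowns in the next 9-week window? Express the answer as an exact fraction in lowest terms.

Total count: 2 + 2 + 2 + 3 + 1 + 3 + 3 + 1 = 17.
Total exposure: 8 weeks.
The Gamma prior is conjugate for the Poisson rate, so λ | data ~ Gamma(31+17, 2+8) = Gamma(48, 10).
Predictive mean over a 9-week window = T·E[λ|data] = 9·48/10 = 216/5.

216/5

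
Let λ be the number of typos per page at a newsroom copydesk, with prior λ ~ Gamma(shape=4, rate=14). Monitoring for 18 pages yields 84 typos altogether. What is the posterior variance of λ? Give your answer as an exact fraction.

11/128

Total count 84 over total exposure 18 pages.
Posterior: α' = 4 + 84 = 88, β' = 14 + 18 = 32.
Posterior variance = α'/β'² = 88/1024 = 11/128.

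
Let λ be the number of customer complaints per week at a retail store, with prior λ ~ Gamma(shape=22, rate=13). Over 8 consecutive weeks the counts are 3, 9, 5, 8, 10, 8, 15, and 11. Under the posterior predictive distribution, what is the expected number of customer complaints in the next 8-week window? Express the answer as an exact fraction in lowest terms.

104/3

Total count: 3 + 9 + 5 + 8 + 10 + 8 + 15 + 11 = 69.
Total exposure: 8 weeks.
Posterior: α' = 22 + 69 = 91, β' = 13 + 8 = 21.
Predictive mean over an 8-week window = T·E[λ|data] = 8·91/21 = 104/3.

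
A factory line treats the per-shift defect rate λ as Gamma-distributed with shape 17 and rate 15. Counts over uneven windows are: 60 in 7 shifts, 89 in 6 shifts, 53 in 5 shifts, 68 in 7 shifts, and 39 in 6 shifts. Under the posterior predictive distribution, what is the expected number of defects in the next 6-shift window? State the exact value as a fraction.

978/23

Total count: 60 + 89 + 53 + 68 + 39 = 309.
Total exposure: 7 + 6 + 5 + 7 + 6 = 31 shifts.
By Gamma–Poisson conjugacy, the posterior is Gamma(α + Σx, β + Σt) = Gamma(17 + 309, 15 + 31) = Gamma(326, 46).
Predictive mean over a 6-shift window = T·E[λ|data] = 6·326/46 = 978/23.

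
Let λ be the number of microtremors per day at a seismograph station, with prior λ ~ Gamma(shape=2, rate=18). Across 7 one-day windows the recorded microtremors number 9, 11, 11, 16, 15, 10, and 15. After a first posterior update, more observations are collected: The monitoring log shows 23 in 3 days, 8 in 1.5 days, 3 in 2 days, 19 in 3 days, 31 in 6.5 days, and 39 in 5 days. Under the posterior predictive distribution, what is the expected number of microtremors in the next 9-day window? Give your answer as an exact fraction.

954/23

Total count: 9 + 11 + 11 + 16 + 15 + 10 + 15 = 87.
Total exposure: 7 days.
After the first batch: Gamma(2 + 87, 18 + 7) = Gamma(89, 25).
Total count: 23 + 8 + 3 + 19 + 31 + 39 = 123.
Total exposure: 3 + 1.5 + 2 + 3 + 6.5 + 5 = 21 days.
After the second batch: Gamma(89 + 123, 25 + 21) = Gamma(212, 46).
Predictive mean over a 9-day window = T·E[λ|data] = 9·212/46 = 954/23.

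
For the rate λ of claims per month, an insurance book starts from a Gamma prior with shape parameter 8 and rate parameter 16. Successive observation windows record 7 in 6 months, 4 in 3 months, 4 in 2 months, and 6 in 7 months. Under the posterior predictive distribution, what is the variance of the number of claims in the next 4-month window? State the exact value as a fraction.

Total count: 7 + 4 + 4 + 6 = 21.
Total exposure: 6 + 3 + 2 + 7 = 18 months.
Posterior: α' = 8 + 21 = 29, β' = 16 + 18 = 34.
The posterior predictive for a window of length T is Negative Binomial with variance T·α'·(β'+T)/β'² = 4·29·38/1156 = 1102/289.

1102/289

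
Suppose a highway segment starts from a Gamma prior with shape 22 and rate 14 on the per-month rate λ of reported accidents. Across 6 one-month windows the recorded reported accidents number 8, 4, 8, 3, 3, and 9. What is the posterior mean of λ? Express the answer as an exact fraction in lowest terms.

57/20

Total count: 8 + 4 + 8 + 3 + 3 + 9 = 35.
Total exposure: 6 months.
Posterior: α' = 22 + 35 = 57, β' = 14 + 6 = 20.
Posterior mean = α'/β' = 57/20.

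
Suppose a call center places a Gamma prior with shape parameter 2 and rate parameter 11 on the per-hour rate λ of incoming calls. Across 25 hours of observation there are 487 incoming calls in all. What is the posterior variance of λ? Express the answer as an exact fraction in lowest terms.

163/432

Total count 487 over total exposure 25 hours.
Gamma(α, β) with Poisson data over total exposure Σt gives posterior Gamma(α+Σx, β+Σt) = Gamma(489, 36).
Posterior variance = α'/β'² = 489/1296 = 163/432.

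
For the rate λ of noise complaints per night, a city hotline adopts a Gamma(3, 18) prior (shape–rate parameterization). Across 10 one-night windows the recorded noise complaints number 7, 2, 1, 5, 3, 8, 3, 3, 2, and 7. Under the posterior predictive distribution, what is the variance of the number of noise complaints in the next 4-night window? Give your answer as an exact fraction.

352/49

Total count: 7 + 2 + 1 + 5 + 3 + 8 + 3 + 3 + 2 + 7 = 41.
Total exposure: 10 nights.
By Gamma–Poisson conjugacy, the posterior is Gamma(α + Σx, β + Σt) = Gamma(3 + 41, 18 + 10) = Gamma(44, 28).
The posterior predictive for a window of length T is Negative Binomial with variance T·α'·(β'+T)/β'² = 4·44·32/784 = 352/49.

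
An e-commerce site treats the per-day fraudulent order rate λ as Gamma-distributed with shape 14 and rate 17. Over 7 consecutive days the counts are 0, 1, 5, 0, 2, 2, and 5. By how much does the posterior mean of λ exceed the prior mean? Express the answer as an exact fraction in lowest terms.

157/408

Total count: 0 + 1 + 5 + 0 + 2 + 2 + 5 = 15.
Total exposure: 7 days.
Conjugate update: add total count to the shape and total exposure to the rate, giving Gamma(29, 24).
Posterior mean = 29/24 = 29/24; prior mean = 14/17 = 14/17. Difference = 29/24 − 14/17 = 157/408.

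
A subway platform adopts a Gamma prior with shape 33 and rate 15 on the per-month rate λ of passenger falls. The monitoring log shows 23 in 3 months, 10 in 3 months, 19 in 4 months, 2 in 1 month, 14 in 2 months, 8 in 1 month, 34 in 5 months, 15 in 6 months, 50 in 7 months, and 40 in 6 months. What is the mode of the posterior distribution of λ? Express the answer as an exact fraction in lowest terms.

Total count: 23 + 10 + 19 + 2 + 14 + 8 + 34 + 15 + 50 + 40 = 215.
Total exposure: 3 + 3 + 4 + 1 + 2 + 1 + 5 + 6 + 7 + 6 = 38 months.
The Gamma prior is conjugate for the Poisson rate, so λ | data ~ Gamma(33+215, 15+38) = Gamma(248, 53).
Posterior mode = (α'−1)/β' = 247/53.

247/53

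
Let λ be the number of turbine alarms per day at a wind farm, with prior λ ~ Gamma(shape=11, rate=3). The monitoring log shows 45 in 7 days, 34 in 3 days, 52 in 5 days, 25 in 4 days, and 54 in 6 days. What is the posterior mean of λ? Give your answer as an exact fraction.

Total count: 45 + 34 + 52 + 25 + 54 = 210.
Total exposure: 7 + 3 + 5 + 4 + 6 = 25 days.
By Gamma–Poisson conjugacy, the posterior is Gamma(α + Σx, β + Σt) = Gamma(11 + 210, 3 + 25) = Gamma(221, 28).
Posterior mean = α'/β' = 221/28.

221/28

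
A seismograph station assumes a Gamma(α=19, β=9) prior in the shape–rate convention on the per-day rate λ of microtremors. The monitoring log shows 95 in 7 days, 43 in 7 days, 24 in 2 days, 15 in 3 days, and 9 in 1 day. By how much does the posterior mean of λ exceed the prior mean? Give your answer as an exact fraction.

Total count: 95 + 43 + 24 + 15 + 9 = 186.
Total exposure: 7 + 7 + 2 + 3 + 1 = 20 days.
Gamma(α, β) with Poisson data over total exposure Σt gives posterior Gamma(α+Σx, β+Σt) = Gamma(205, 29).
Posterior mean = 205/29 = 205/29; prior mean = 19/9 = 19/9. Difference = 205/29 − 19/9 = 1294/261.

1294/261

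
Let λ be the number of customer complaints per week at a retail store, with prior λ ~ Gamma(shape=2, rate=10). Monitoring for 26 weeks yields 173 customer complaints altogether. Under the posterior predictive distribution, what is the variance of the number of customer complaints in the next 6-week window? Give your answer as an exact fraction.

1225/36

Total count 173 over total exposure 26 weeks.
Posterior: α' = 2 + 173 = 175, β' = 10 + 26 = 36.
The posterior predictive for a window of length T is Negative Binomial with variance T·α'·(β'+T)/β'² = 6·175·42/1296 = 1225/36.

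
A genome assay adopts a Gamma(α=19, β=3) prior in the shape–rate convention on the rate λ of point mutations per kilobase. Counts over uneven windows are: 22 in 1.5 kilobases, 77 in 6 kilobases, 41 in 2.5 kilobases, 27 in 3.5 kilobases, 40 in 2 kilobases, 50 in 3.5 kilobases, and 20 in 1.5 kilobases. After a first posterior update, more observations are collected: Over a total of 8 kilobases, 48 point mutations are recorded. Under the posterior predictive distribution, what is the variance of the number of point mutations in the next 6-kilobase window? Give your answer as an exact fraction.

34400/441

Total count: 22 + 77 + 41 + 27 + 40 + 50 + 20 = 277.
Total exposure: 1.5 + 6 + 2.5 + 3.5 + 2 + 3.5 + 1.5 = 20.5 kilobases.
After the first batch: Gamma(19 + 277, 3 + 20.5) = Gamma(296, 47/2).
Total count 48 over total exposure 8 kilobases.
After the second batch: Gamma(296 + 48, 47/2 + 8) = Gamma(344, 63/2).
The posterior predictive for a window of length T is Negative Binomial with variance T·α'·(β'+T)/β'² = 6·344·(75/2)/(3969/4) = 34400/441.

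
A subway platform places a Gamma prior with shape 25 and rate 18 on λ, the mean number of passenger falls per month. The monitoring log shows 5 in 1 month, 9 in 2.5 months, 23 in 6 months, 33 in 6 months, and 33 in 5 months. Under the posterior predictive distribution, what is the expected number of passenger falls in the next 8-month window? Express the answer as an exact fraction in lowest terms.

2048/77

Total count: 5 + 9 + 23 + 33 + 33 = 103.
Total exposure: 1 + 2.5 + 6 + 6 + 5 = 20.5 months.
By Gamma–Poisson conjugacy, the posterior is Gamma(α + Σx, β + Σt) = Gamma(25 + 103, 18 + 20.5) = Gamma(128, 77/2).
Predictive mean over an 8-month window = T·E[λ|data] = 8·128/(77/2) = 2048/77.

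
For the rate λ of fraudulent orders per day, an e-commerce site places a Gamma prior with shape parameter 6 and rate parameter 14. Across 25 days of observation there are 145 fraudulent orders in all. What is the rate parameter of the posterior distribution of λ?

Total count 145 over total exposure 25 days.
The Gamma prior is conjugate for the Poisson rate, so λ | data ~ Gamma(6+145, 14+25) = Gamma(151, 39).

39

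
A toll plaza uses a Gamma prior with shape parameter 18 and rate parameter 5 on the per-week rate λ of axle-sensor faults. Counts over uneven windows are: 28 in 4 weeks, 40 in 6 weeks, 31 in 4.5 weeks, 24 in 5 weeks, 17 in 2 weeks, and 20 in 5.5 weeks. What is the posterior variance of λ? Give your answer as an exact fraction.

89/512

Total count: 28 + 40 + 31 + 24 + 17 + 20 = 160.
Total exposure: 4 + 6 + 4.5 + 5 + 2 + 5.5 = 27 weeks.
Conjugate update: add total count to the shape and total exposure to the rate, giving Gamma(178, 32).
Posterior variance = α'/β'² = 178/1024 = 89/512.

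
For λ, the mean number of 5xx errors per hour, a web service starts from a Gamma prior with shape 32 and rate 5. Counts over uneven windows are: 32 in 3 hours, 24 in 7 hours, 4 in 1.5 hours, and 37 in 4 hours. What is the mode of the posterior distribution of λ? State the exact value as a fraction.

256/41

Total count: 32 + 24 + 4 + 37 = 97.
Total exposure: 3 + 7 + 1.5 + 4 = 15.5 hours.
The Gamma prior is conjugate for the Poisson rate, so λ | data ~ Gamma(32+97, 5+15.5) = Gamma(129, 41/2).
Posterior mode = (α'−1)/β' = 128/(41/2) = 256/41.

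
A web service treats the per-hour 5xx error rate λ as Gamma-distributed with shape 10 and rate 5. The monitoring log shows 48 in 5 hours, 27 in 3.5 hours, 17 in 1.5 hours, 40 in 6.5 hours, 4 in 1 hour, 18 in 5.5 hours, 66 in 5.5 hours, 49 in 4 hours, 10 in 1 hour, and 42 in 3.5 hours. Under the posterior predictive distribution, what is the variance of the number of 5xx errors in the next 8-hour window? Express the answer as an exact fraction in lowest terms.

33100/441

Total count: 48 + 27 + 17 + 40 + 4 + 18 + 66 + 49 + 10 + 42 = 321.
Total exposure: 5 + 3.5 + 1.5 + 6.5 + 1 + 5.5 + 5.5 + 4 + 1 + 3.5 = 37 hours.
Gamma(α, β) with Poisson data over total exposure Σt gives posterior Gamma(α+Σx, β+Σt) = Gamma(331, 42).
The posterior predictive for a window of length T is Negative Binomial with variance T·α'·(β'+T)/β'² = 8·331·50/1764 = 33100/441.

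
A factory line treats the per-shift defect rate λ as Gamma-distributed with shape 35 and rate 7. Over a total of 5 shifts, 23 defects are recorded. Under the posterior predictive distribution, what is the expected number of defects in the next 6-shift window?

Total count 23 over total exposure 5 shifts.
Gamma(α, β) with Poisson data over total exposure Σt gives posterior Gamma(α+Σx, β+Σt) = Gamma(58, 12).
Predictive mean over a 6-shift window = T·E[λ|data] = 6·58/12 = 29.

29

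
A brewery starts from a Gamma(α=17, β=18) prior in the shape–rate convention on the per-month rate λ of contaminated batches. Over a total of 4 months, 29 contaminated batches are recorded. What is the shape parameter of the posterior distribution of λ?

46

Total count 29 over total exposure 4 months.
Posterior: α' = 17 + 29 = 46, β' = 18 + 4 = 22.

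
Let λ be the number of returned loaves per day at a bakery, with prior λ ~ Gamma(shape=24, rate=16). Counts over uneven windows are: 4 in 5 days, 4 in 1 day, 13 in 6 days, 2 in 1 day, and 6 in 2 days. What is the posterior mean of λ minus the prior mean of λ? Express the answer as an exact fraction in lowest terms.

Total count: 4 + 4 + 13 + 2 + 6 = 29.
Total exposure: 5 + 1 + 6 + 1 + 2 = 15 days.
Posterior: α' = 24 + 29 = 53, β' = 16 + 15 = 31.
Posterior mean = 53/31 = 53/31; prior mean = 24/16 = 3/2. Difference = 53/31 − 3/2 = 13/62.

13/62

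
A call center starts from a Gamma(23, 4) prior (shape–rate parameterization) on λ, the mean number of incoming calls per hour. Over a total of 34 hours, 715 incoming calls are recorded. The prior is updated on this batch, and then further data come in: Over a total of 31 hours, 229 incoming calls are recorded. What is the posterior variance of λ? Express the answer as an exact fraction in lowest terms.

Total count 715 over total exposure 34 hours.
After the first batch: Gamma(23 + 715, 4 + 34) = Gamma(738, 38).
Total count 229 over total exposure 31 hours.
After the second batch: Gamma(738 + 229, 38 + 31) = Gamma(967, 69).
Posterior variance = α'/β'² = 967/4761.

967/4761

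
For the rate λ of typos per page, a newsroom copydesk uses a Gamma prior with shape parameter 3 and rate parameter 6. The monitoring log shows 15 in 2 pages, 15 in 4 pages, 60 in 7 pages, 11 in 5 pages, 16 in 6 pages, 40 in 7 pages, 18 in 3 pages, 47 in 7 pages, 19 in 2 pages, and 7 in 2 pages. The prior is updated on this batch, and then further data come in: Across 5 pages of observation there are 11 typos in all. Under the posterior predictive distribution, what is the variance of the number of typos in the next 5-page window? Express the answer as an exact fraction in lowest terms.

Total count: 15 + 15 + 60 + 11 + 16 + 40 + 18 + 47 + 19 + 7 = 248.
Total exposure: 2 + 4 + 7 + 5 + 6 + 7 + 3 + 7 + 2 + 2 = 45 pages.
After the first batch: Gamma(3 + 248, 6 + 45) = Gamma(251, 51).
Total count 11 over total exposure 5 pages.
After the second batch: Gamma(251 + 11, 51 + 5) = Gamma(262, 56).
The posterior predictive for a window of length T is Negative Binomial with variance T·α'·(β'+T)/β'² = 5·262·61/3136 = 39955/1568.

39955/1568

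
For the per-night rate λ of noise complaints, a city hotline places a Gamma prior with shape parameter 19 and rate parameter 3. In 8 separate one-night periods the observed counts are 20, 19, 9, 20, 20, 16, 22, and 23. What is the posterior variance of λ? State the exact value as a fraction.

168/121

Total count: 20 + 19 + 9 + 20 + 20 + 16 + 22 + 23 = 149.
Total exposure: 8 nights.
The Gamma prior is conjugate for the Poisson rate, so λ | data ~ Gamma(19+149, 3+8) = Gamma(168, 11).
Posterior variance = α'/β'² = 168/121.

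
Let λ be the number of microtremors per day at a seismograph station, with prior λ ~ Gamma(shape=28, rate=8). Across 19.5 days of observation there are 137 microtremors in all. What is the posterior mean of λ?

6

Total count 137 over total exposure 19.5 days.
By Gamma–Poisson conjugacy, the posterior is Gamma(α + Σx, β + Σt) = Gamma(28 + 137, 8 + 19.5) = Gamma(165, 55/2).
Posterior mean = α'/β' = 165/(55/2) = 6.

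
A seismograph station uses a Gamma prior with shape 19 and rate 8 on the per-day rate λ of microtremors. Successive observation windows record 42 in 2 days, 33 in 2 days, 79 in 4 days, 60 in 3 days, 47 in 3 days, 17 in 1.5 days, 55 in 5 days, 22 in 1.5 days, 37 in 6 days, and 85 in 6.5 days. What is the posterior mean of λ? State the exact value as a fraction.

Total count: 42 + 33 + 79 + 60 + 47 + 17 + 55 + 22 + 37 + 85 = 477.
Total exposure: 2 + 2 + 4 + 3 + 3 + 1.5 + 5 + 1.5 + 6 + 6.5 = 34.5 days.
Posterior: α' = 19 + 477 = 496, β' = 8 + 34.5 = 85/2.
Posterior mean = α'/β' = 496/(85/2) = 992/85.

992/85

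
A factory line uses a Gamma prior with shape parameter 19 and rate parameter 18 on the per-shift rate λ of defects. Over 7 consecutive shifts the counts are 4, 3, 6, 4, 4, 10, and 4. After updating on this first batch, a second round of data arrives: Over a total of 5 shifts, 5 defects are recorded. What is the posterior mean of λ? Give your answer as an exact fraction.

59/30

Total count: 4 + 3 + 6 + 4 + 4 + 10 + 4 = 35.
Total exposure: 7 shifts.
After the first batch: Gamma(19 + 35, 18 + 7) = Gamma(54, 25).
Total count 5 over total exposure 5 shifts.
After the second batch: Gamma(54 + 5, 25 + 5) = Gamma(59, 30).
Posterior mean = α'/β' = 59/30.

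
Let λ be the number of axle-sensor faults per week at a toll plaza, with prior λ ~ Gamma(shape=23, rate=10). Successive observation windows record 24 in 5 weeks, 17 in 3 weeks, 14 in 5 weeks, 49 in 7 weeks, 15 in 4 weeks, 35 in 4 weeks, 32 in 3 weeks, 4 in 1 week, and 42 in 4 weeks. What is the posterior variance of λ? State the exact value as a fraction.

Total count: 24 + 17 + 14 + 49 + 15 + 35 + 32 + 4 + 42 = 232.
Total exposure: 5 + 3 + 5 + 7 + 4 + 4 + 3 + 1 + 4 = 36 weeks.
The Gamma prior is conjugate for the Poisson rate, so λ | data ~ Gamma(23+232, 10+36) = Gamma(255, 46).
Posterior variance = α'/β'² = 255/2116.

255/2116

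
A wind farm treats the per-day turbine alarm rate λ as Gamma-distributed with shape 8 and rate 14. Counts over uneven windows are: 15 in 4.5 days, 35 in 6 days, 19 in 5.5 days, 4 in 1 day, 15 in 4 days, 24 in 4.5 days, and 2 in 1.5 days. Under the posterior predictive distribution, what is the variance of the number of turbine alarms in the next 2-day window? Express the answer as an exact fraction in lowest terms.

10492/1681

Total count: 15 + 35 + 19 + 4 + 15 + 24 + 2 = 114.
Total exposure: 4.5 + 6 + 5.5 + 1 + 4 + 4.5 + 1.5 = 27 days.
Conjugate update: add total count to the shape and total exposure to the rate, giving Gamma(122, 41).
The posterior predictive for a window of length T is Negative Binomial with variance T·α'·(β'+T)/β'² = 2·122·43/1681 = 10492/1681.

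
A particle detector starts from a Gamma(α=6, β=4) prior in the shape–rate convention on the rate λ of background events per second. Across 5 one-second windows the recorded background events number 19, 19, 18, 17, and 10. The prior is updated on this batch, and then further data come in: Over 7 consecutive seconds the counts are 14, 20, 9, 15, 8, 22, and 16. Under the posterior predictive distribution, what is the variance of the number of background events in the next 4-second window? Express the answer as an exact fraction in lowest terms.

Total count: 19 + 19 + 18 + 17 + 10 = 83.
Total exposure: 5 seconds.
After the first batch: Gamma(6 + 83, 4 + 5) = Gamma(89, 9).
Total count: 14 + 20 + 9 + 15 + 8 + 22 + 16 = 104.
Total exposure: 7 seconds.
After the second batch: Gamma(89 + 104, 9 + 7) = Gamma(193, 16).
The posterior predictive for a window of length T is Negative Binomial with variance T·α'·(β'+T)/β'² = 4·193·20/256 = 965/16.

965/16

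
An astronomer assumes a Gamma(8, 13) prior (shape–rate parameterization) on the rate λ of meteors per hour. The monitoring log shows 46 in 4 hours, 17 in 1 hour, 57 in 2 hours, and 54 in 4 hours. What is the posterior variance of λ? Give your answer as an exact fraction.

91/288

Total count: 46 + 17 + 57 + 54 = 174.
Total exposure: 4 + 1 + 2 + 4 = 11 hours.
By Gamma–Poisson conjugacy, the posterior is Gamma(α + Σx, β + Σt) = Gamma(8 + 174, 13 + 11) = Gamma(182, 24).
Posterior variance = α'/β'² = 182/576 = 91/288.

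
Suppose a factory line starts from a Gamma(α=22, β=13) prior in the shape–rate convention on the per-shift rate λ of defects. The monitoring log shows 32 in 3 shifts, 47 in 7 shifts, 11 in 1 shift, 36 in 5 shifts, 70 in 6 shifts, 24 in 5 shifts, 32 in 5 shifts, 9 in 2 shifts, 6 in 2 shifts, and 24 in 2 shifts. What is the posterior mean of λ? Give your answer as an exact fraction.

Total count: 32 + 47 + 11 + 36 + 70 + 24 + 32 + 9 + 6 + 24 = 291.
Total exposure: 3 + 7 + 1 + 5 + 6 + 5 + 5 + 2 + 2 + 2 = 38 shifts.
By Gamma–Poisson conjugacy, the posterior is Gamma(α + Σx, β + Σt) = Gamma(22 + 291, 13 + 38) = Gamma(313, 51).
Posterior mean = α'/β' = 313/51.

313/51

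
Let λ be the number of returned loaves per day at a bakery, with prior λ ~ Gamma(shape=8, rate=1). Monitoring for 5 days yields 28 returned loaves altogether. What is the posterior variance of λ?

1

Total count 28 over total exposure 5 days.
Posterior: α' = 8 + 28 = 36, β' = 1 + 5 = 6.
Posterior variance = α'/β'² = 36/36 = 1.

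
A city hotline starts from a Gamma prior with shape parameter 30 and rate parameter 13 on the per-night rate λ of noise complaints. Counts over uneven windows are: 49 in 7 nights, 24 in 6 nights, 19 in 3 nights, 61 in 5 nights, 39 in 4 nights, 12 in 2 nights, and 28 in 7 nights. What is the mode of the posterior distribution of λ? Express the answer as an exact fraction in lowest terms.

Total count: 49 + 24 + 19 + 61 + 39 + 12 + 28 = 232.
Total exposure: 7 + 6 + 3 + 5 + 4 + 2 + 7 = 34 nights.
Posterior: α' = 30 + 232 = 262, β' = 13 + 34 = 47.
Posterior mode = (α'−1)/β' = 261/47.

261/47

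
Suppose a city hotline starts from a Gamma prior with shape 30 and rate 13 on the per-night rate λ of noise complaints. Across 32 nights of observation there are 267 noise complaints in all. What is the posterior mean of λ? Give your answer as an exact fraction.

Total count 267 over total exposure 32 nights.
By Gamma–Poisson conjugacy, the posterior is Gamma(α + Σx, β + Σt) = Gamma(30 + 267, 13 + 32) = Gamma(297, 45).
Posterior mean = α'/β' = 297/45 = 33/5.

33/5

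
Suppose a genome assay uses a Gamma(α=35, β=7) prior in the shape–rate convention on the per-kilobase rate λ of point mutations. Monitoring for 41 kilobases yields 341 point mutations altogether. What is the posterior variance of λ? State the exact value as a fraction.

47/288

Total count 341 over total exposure 41 kilobases.
By Gamma–Poisson conjugacy, the posterior is Gamma(α + Σx, β + Σt) = Gamma(35 + 341, 7 + 41) = Gamma(376, 48).
Posterior variance = α'/β'² = 376/2304 = 47/288.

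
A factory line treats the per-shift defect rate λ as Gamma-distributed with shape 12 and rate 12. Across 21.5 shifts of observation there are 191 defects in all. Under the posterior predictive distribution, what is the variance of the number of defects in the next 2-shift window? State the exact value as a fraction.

Total count 191 over total exposure 21.5 shifts.
Conjugate update: add total count to the shape and total exposure to the rate, giving Gamma(203, 67/2).
The posterior predictive for a window of length T is Negative Binomial with variance T·α'·(β'+T)/β'² = 2·203·(71/2)/(4489/4) = 57652/4489.

57652/4489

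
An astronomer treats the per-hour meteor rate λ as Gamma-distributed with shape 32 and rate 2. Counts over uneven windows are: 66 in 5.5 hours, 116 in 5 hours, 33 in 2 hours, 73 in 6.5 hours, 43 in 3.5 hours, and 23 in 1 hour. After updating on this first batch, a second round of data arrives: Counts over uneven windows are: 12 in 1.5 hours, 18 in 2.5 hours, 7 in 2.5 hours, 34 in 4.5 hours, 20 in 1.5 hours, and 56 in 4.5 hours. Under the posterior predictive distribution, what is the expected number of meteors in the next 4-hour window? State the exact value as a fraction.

4264/85

Total count: 66 + 116 + 33 + 73 + 43 + 23 = 354.
Total exposure: 5.5 + 5 + 2 + 6.5 + 3.5 + 1 = 23.5 hours.
After the first batch: Gamma(32 + 354, 2 + 23.5) = Gamma(386, 51/2).
Total count: 12 + 18 + 7 + 34 + 20 + 56 = 147.
Total exposure: 1.5 + 2.5 + 2.5 + 4.5 + 1.5 + 4.5 = 17 hours.
After the second batch: Gamma(386 + 147, 51/2 + 17) = Gamma(533, 85/2).
Predictive mean over a 4-hour window = T·E[λ|data] = 4·533/(85/2) = 4264/85.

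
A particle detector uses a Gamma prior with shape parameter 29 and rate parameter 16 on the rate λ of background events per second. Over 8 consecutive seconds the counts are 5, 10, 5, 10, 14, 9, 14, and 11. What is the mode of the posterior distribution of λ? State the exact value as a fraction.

Total count: 5 + 10 + 5 + 10 + 14 + 9 + 14 + 11 = 78.
Total exposure: 8 seconds.
Gamma(α, β) with Poisson data over total exposure Σt gives posterior Gamma(α+Σx, β+Σt) = Gamma(107, 24).
Posterior mode = (α'−1)/β' = 106/24 = 53/12.

53/12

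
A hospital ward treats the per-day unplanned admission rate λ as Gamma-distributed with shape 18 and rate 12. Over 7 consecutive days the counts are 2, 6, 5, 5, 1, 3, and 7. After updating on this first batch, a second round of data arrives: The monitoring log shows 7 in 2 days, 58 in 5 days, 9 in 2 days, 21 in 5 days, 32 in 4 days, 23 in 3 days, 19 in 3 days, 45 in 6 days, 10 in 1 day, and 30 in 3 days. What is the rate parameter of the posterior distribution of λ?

Total count: 2 + 6 + 5 + 5 + 1 + 3 + 7 = 29.
Total exposure: 7 days.
After the first batch: Gamma(18 + 29, 12 + 7) = Gamma(47, 19).
Total count: 7 + 58 + 9 + 21 + 32 + 23 + 19 + 45 + 10 + 30 = 254.
Total exposure: 2 + 5 + 2 + 5 + 4 + 3 + 3 + 6 + 1 + 3 = 34 days.
After the second batch: Gamma(47 + 254, 19 + 34) = Gamma(301, 53).

53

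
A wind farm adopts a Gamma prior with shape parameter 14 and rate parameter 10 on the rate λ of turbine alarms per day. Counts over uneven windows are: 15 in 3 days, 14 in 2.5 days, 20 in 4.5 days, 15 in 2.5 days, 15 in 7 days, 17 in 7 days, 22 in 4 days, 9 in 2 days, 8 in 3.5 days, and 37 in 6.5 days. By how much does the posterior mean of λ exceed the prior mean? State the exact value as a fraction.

15/7

Total count: 15 + 14 + 20 + 15 + 15 + 17 + 22 + 9 + 8 + 37 = 172.
Total exposure: 3 + 2.5 + 4.5 + 2.5 + 7 + 7 + 4 + 2 + 3.5 + 6.5 = 42.5 days.
Posterior: α' = 14 + 172 = 186, β' = 10 + 42.5 = 105/2.
Posterior mean = 186/(105/2) = 124/35; prior mean = 14/10 = 7/5. Difference = 124/35 − 7/5 = 15/7.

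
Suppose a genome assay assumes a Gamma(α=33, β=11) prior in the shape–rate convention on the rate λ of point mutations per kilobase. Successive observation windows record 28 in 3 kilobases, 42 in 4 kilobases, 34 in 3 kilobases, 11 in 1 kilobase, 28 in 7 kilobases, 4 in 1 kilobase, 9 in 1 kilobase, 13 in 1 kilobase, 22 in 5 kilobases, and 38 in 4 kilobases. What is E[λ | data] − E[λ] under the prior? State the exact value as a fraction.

Total count: 28 + 42 + 34 + 11 + 28 + 4 + 9 + 13 + 22 + 38 = 229.
Total exposure: 3 + 4 + 3 + 1 + 7 + 1 + 1 + 1 + 5 + 4 = 30 kilobases.
Gamma(α, β) with Poisson data over total exposure Σt gives posterior Gamma(α+Σx, β+Σt) = Gamma(262, 41).
Posterior mean = 262/41 = 262/41; prior mean = 33/11 = 3. Difference = 262/41 − 3 = 139/41.

139/41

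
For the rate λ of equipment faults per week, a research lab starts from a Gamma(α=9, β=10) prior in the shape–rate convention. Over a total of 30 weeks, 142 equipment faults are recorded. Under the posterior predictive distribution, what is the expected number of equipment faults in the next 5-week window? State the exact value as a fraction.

151/8

Total count 142 over total exposure 30 weeks.
Gamma(α, β) with Poisson data over total exposure Σt gives posterior Gamma(α+Σx, β+Σt) = Gamma(151, 40).
Predictive mean over a 5-week window = T·E[λ|data] = 5·151/40 = 151/8.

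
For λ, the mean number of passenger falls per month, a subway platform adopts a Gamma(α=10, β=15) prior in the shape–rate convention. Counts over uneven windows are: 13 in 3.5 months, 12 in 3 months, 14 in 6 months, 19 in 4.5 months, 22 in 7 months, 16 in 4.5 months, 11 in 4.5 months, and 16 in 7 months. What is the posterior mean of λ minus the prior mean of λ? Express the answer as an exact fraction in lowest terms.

289/165

Total count: 13 + 12 + 14 + 19 + 22 + 16 + 11 + 16 = 123.
Total exposure: 3.5 + 3 + 6 + 4.5 + 7 + 4.5 + 4.5 + 7 = 40 months.
Conjugate update: add total count to the shape and total exposure to the rate, giving Gamma(133, 55).
Posterior mean = 133/55 = 133/55; prior mean = 10/15 = 2/3. Difference = 133/55 − 2/3 = 289/165.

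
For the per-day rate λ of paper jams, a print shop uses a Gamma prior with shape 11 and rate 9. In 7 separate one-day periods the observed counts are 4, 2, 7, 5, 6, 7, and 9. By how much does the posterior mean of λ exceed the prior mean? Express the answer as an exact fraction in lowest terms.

Total count: 4 + 2 + 7 + 5 + 6 + 7 + 9 = 40.
Total exposure: 7 days.
Posterior: α' = 11 + 40 = 51, β' = 9 + 7 = 16.
Posterior mean = 51/16 = 51/16; prior mean = 11/9 = 11/9. Difference = 51/16 − 11/9 = 283/144.

283/144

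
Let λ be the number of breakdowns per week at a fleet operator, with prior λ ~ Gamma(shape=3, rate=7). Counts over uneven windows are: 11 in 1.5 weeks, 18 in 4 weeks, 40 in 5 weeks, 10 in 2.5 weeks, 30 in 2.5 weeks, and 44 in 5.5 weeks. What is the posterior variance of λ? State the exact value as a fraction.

39/196

Total count: 11 + 18 + 40 + 10 + 30 + 44 = 153.
Total exposure: 1.5 + 4 + 5 + 2.5 + 2.5 + 5.5 = 21 weeks.
Gamma(α, β) with Poisson data over total exposure Σt gives posterior Gamma(α+Σx, β+Σt) = Gamma(156, 28).
Posterior variance = α'/β'² = 156/784 = 39/196.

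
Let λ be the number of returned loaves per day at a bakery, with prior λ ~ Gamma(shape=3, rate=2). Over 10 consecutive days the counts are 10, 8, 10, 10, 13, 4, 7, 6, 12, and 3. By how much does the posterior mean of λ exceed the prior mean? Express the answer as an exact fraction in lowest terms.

Total count: 10 + 8 + 10 + 10 + 13 + 4 + 7 + 6 + 12 + 3 = 83.
Total exposure: 10 days.
By Gamma–Poisson conjugacy, the posterior is Gamma(α + Σx, β + Σt) = Gamma(3 + 83, 2 + 10) = Gamma(86, 12).
Posterior mean = 86/12 = 43/6; prior mean = 3/2 = 3/2. Difference = 43/6 − 3/2 = 17/3.

17/3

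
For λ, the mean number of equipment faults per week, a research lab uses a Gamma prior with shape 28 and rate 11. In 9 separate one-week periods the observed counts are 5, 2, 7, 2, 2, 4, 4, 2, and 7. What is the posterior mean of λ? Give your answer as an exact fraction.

63/20

Total count: 5 + 2 + 7 + 2 + 2 + 4 + 4 + 2 + 7 = 35.
Total exposure: 9 weeks.
The Gamma prior is conjugate for the Poisson rate, so λ | data ~ Gamma(28+35, 11+9) = Gamma(63, 20).
Posterior mean = α'/β' = 63/20.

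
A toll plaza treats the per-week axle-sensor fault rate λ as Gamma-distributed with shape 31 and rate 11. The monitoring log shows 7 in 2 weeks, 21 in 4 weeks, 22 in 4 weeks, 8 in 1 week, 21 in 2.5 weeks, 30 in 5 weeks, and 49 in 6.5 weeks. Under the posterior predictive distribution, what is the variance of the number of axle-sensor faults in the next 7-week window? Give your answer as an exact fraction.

Total count: 7 + 21 + 22 + 8 + 21 + 30 + 49 = 158.
Total exposure: 2 + 4 + 4 + 1 + 2.5 + 5 + 6.5 = 25 weeks.
Posterior: α' = 31 + 158 = 189, β' = 11 + 25 = 36.
The posterior predictive for a window of length T is Negative Binomial with variance T·α'·(β'+T)/β'² = 7·189·43/1296 = 2107/48.

2107/48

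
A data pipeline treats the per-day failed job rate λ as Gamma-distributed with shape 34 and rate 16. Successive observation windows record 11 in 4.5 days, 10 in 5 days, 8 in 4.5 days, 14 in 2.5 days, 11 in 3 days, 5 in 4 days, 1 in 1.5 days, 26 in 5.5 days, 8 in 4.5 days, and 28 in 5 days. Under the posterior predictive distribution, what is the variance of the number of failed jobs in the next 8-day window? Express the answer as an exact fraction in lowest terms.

Total count: 11 + 10 + 8 + 14 + 11 + 5 + 1 + 26 + 8 + 28 = 122.
Total exposure: 4.5 + 5 + 4.5 + 2.5 + 3 + 4 + 1.5 + 5.5 + 4.5 + 5 = 40 days.
Conjugate update: add total count to the shape and total exposure to the rate, giving Gamma(156, 56).
The posterior predictive for a window of length T is Negative Binomial with variance T·α'·(β'+T)/β'² = 8·156·64/3136 = 1248/49.

1248/49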